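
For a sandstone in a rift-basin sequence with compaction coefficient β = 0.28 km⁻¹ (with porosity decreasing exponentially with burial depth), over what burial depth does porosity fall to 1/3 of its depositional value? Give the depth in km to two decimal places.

3.92 km

phi/phi₀ = 1/3 ⇒ exp(−β·z) = 1/3 ⇒ z = ln(3) / β
z = 1.0986 / 0.28 = 3.924 km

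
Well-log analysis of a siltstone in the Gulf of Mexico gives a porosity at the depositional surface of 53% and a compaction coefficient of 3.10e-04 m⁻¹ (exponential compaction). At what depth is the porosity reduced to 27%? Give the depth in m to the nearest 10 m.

Working in km (1 km = 1000 m; k in km⁻¹ = k in m⁻¹ × 1000):
Invert Athy's law: Z = ln(φ₀/φ) / k
Z = ln(0.53/0.27) / 0.31 = ln(1.963) / 0.31 = 0.6745 / 0.31 = 2.176 km

2180 m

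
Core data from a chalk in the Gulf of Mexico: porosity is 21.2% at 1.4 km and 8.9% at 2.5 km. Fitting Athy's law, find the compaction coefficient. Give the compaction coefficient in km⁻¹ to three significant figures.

Athy: n(d) = n₀ e^(−βd) ⇒ n₁/n₂ = e^{β(d₂−d₁)} ⇒ β = ln(n₁/n₂)/(d₂−d₁)
β = ln(0.212/0.089) / (2.5 − 1.4) = ln(2.382) / 1.1 = 0.8679 / 1.1 = 0.789 km⁻¹

0.789 km⁻¹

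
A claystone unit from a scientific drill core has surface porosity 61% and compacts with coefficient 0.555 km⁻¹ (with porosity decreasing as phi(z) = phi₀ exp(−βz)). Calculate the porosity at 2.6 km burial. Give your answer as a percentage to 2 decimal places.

phi = phi₀·exp(−β·z) = 0.61 × exp(−0.555 × 2.6) = 0.61 × exp(−1.443)
  = 0.61 × 0.2362 = 0.1441

14.41%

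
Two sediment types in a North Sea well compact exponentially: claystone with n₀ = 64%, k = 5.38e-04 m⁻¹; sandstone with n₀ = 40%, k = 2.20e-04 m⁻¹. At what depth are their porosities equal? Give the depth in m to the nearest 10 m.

1480 m

Working in km (1 km = 1000 m; k in km⁻¹ = k in m⁻¹ × 1000):
Set n₀ₐ e^(−kₐZ) = n₀ᵦ e^(−kᵦZ) ⇒ ln(n₀ₐ/n₀ᵦ) = (kₐ − kᵦ)·Z
Z = ln(0.64/0.4) / (0.538 − 0.22) = 0.4700 / 0.318 = 1.478 km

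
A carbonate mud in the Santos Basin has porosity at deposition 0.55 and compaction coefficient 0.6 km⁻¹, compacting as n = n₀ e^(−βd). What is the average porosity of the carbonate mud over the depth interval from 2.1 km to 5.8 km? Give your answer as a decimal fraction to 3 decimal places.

0.063

⟨n⟩ = (1/(d₂−d₁)) ∫ n₀ e^(−βd) dd = n₀·(e^(−β·d₁) − e^(−β·d₂)) / (β·(d₂−d₁))
e^(−0.6×2.1) = 0.2837; e^(−0.6×5.8) = 0.0308
⟨n⟩ = 0.55 × (0.2837 − 0.0308) / (0.6 × 3.7) = 0.55 × 0.1139 = 0.0626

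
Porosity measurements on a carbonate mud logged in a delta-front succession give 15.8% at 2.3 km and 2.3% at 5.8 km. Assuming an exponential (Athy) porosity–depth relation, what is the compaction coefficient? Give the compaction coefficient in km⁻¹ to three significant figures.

Athy: n(Z) = n₀ e^(−cZ) ⇒ n₁/n₂ = e^{c(Z₂−Z₁)} ⇒ c = ln(n₁/n₂)/(Z₂−Z₁)
c = ln(0.158/0.023) / (5.8 − 2.3) = ln(6.87) / 3.5 = 1.9271 / 3.5 = 0.5506 km⁻¹

0.551 km⁻¹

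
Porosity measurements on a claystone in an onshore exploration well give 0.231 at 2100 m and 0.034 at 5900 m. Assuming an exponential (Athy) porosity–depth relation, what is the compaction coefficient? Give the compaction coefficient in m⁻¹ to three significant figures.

Working in km (1 km = 1000 m; β in km⁻¹ = β in m⁻¹ × 1000):
Athy: φ(d) = φ₀ e^(−βd) ⇒ φ₁/φ₂ = e^{β(d₂−d₁)} ⇒ β = ln(φ₁/φ₂)/(d₂−d₁)
β = ln(0.231/0.034) / (5.9 − 2.1) = ln(6.794) / 3.8 = 1.9161 / 3.8 = 0.5042 km⁻¹

0.000504 m⁻¹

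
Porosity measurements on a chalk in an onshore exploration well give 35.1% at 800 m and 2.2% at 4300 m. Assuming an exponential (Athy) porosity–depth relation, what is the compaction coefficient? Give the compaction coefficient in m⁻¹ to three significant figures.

0.000791 m⁻¹

Working in km (1 km = 1000 m; c in km⁻¹ = c in m⁻¹ × 1000):
Athy: phi(z) = phi₀ e^(−cz) ⇒ phi₁/phi₂ = e^{c(z₂−z₁)} ⇒ c = ln(phi₁/phi₂)/(z₂−z₁)
c = ln(0.351/0.022) / (4.3 − 0.8) = ln(15.95) / 3.5 = 2.7697 / 3.5 = 0.7914 km⁻¹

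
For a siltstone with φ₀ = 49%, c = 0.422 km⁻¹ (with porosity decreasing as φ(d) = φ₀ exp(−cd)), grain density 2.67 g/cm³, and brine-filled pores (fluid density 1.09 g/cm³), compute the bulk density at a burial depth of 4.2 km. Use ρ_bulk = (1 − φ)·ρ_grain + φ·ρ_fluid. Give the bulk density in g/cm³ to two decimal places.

Porosity at depth: φ = 0.49·exp(−0.422×4.2) = 0.49×0.1699 = 0.0833
Bulk density: ρ_b = (1−φ)ρ_g + φ·ρ_f = 0.9167×2.67 + 0.0833×1.09
       = 2.448 + 0.091 = 2.538 g/cm³

2.54 g/cm³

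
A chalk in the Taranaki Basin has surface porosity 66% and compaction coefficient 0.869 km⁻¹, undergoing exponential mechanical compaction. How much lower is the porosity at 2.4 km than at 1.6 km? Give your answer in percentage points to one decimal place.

8.2 percentage points

phi(1.6) = 0.66·e^(−0.869×1.6) = 0.1643
phi(2.4) = 0.66·e^(−0.869×2.4) = 0.0820
Δphi = 0.1643 − 0.0820 = 0.0823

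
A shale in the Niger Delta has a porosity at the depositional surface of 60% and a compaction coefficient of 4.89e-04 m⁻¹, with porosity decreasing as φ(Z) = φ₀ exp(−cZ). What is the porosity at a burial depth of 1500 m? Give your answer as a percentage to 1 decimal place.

28.8%

Working in km (1 km = 1000 m; c in km⁻¹ = c in m⁻¹ × 1000):
φ = φ₀·exp(−c·Z) = 0.6 × exp(−0.489 × 1.5) = 0.6 × exp(−0.7335)
  = 0.6 × 0.4802 = 0.2881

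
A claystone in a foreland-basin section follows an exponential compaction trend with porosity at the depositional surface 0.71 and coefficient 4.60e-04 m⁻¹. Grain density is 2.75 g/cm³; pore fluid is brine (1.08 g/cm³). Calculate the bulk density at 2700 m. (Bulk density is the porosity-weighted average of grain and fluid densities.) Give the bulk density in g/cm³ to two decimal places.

2.41 g/cm³

Working in km (1 km = 1000 m; β in km⁻¹ = β in m⁻¹ × 1000):
Porosity at depth: φ = 0.71·exp(−0.46×2.7) = 0.71×0.2888 = 0.2051
Bulk density: ρ_b = (1−φ)ρ_g + φ·ρ_f = 0.7949×2.75 + 0.2051×1.08
       = 2.186 + 0.221 = 2.408 g/cm³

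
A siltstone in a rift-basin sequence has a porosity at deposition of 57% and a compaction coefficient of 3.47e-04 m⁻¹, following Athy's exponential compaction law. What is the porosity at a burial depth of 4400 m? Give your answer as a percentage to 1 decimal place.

12.4%

Working in km (1 km = 1000 m; β in km⁻¹ = β in m⁻¹ × 1000):
φ = φ₀·exp(−β·z) = 0.57 × exp(−0.347 × 4.4) = 0.57 × exp(−1.527)
  = 0.57 × 0.2172 = 0.1238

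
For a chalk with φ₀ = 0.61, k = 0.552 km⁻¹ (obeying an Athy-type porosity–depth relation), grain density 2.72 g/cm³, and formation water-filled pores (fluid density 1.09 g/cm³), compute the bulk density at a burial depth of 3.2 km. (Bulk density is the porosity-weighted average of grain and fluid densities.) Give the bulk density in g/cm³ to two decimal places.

Porosity at depth: φ = 0.61·exp(−0.552×3.2) = 0.61×0.1709 = 0.1043
Bulk density: ρ_b = (1−φ)ρ_g + φ·ρ_f = 0.8957×2.72 + 0.1043×1.09
       = 2.436 + 0.114 = 2.550 g/cm³

2.55 g/cm³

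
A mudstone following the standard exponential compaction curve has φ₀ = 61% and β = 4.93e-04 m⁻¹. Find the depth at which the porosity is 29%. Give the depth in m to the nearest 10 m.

Working in km (1 km = 1000 m; β in km⁻¹ = β in m⁻¹ × 1000):
Invert Athy's law: Z = ln(φ₀/φ) / β
Z = ln(0.61/0.29) / 0.493 = ln(2.103) / 0.493 = 0.7436 / 0.493 = 1.508 km

1510 m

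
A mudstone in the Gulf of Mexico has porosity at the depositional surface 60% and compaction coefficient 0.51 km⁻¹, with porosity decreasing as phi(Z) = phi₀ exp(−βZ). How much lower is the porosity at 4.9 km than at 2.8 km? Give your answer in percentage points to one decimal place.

phi(2.8) = 0.6·e^(−0.51×2.8) = 0.1439
phi(4.9) = 0.6·e^(−0.51×4.9) = 0.0493
Δphi = 0.1439 − 0.0493 = 0.0946

9.5 percentage points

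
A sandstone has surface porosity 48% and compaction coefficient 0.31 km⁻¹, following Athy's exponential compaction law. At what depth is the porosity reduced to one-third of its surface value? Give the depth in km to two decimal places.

3.54 km

phi/phi₀ = 1/3 ⇒ exp(−β·Z) = 1/3 ⇒ Z = ln(3) / β
Z = 1.0986 / 0.31 = 3.544 km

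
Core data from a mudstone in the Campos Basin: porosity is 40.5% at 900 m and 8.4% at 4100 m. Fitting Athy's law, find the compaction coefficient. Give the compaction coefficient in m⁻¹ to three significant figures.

Working in km (1 km = 1000 m; k in km⁻¹ = k in m⁻¹ × 1000):
Athy: phi(d) = phi₀ e^(−kd) ⇒ phi₁/phi₂ = e^{k(d₂−d₁)} ⇒ k = ln(phi₁/phi₂)/(d₂−d₁)
k = ln(0.405/0.084) / (4.1 − 0.9) = ln(4.821) / 3.2 = 1.5731 / 3.2 = 0.4916 km⁻¹

0.000492 m⁻¹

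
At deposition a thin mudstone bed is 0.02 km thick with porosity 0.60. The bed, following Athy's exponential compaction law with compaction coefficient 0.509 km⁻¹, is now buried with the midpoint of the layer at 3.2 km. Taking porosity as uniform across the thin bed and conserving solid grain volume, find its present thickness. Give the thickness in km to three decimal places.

0.009 km

Porosity at 3.2 km: n = 0.6·exp(−0.509×3.2) = 0.1177
Solid-volume conservation: h(1−n) = h₀(1−n₀) ⇒ h = h₀·(1−n₀)/(1−n)
h = 0.02 × (1 − 0.6)/(1 − 0.1177) = 0.02 × 0.4534 = 0.0091 km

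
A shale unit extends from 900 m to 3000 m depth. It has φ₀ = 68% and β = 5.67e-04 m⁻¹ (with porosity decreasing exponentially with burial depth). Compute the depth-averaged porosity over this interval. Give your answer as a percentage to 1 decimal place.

Working in km (1 km = 1000 m; β in km⁻¹ = β in m⁻¹ × 1000):
⟨φ⟩ = (1/(d₂−d₁)) ∫ φ₀ e^(−βd) dd = φ₀·(e^(−β·d₁) − e^(−β·d₂)) / (β·(d₂−d₁))
e^(−0.567×0.9) = 0.6003; e^(−0.567×3) = 0.1825
⟨φ⟩ = 0.68 × (0.6003 − 0.1825) / (0.567 × 2.1) = 0.68 × 0.3509 = 0.2386

23.9%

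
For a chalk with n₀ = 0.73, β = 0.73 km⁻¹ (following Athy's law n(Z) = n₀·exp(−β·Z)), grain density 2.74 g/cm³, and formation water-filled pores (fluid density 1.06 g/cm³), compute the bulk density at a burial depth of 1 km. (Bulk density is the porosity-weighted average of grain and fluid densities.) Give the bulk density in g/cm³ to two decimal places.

2.15 g/cm³

Porosity at depth: n = 0.73·exp(−0.73×1) = 0.73×0.4819 = 0.3518
Bulk density: ρ_b = (1−n)ρ_g + n·ρ_f = 0.6482×2.74 + 0.3518×1.06
       = 1.776 + 0.373 = 2.149 g/cm³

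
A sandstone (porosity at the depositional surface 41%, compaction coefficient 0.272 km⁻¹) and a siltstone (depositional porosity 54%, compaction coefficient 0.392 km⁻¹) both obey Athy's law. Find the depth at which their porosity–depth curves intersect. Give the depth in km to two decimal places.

2.30 km

Set φ₀ₐ e^(−kₐz) = φ₀ᵦ e^(−kᵦz) ⇒ ln(φ₀ₐ/φ₀ᵦ) = (kₐ − kᵦ)·z
z = ln(0.41/0.54) / (0.272 − 0.392) = -0.2754 / -0.12 = 2.295 km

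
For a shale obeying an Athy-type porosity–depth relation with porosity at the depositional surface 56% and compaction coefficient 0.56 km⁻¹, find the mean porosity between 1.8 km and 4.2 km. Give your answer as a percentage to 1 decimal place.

11.2%

⟨phi⟩ = (1/(d₂−d₁)) ∫ phi₀ e^(−kd) dd = phi₀·(e^(−k·d₁) − e^(−k·d₂)) / (k·(d₂−d₁))
e^(−0.56×1.8) = 0.3649; e^(−0.56×4.2) = 0.0952
⟨phi⟩ = 0.56 × (0.3649 − 0.0952) / (0.56 × 2.4) = 0.56 × 0.2007 = 0.1124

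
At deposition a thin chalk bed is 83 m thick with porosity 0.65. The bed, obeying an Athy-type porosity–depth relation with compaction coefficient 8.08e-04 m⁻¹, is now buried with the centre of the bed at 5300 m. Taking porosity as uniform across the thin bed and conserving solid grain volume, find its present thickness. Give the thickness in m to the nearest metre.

Working in km (1 km = 1000 m; k in km⁻¹ = k in m⁻¹ × 1000):
Porosity at 5.3 km: phi = 0.65·exp(−0.808×5.3) = 0.0090
Solid-volume conservation: h(1−phi) = h₀(1−phi₀) ⇒ h = h₀·(1−phi₀)/(1−phi)
h = 0.083 × (1 − 0.65)/(1 − 0.0090) = 0.083 × 0.3532 = 0.0293 km

29 m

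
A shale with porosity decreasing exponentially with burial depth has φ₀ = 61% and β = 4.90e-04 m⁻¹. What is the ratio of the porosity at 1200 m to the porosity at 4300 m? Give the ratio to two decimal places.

Working in km (1 km = 1000 m; β in km⁻¹ = β in m⁻¹ × 1000):
φ(z₁)/φ(z₂) = e^(−β·z₁)/e^(−β·z₂) = e^{β(z₂−z₁)}
= exp(0.49 × 3.1) = exp(1.519) = 4.5677

4.57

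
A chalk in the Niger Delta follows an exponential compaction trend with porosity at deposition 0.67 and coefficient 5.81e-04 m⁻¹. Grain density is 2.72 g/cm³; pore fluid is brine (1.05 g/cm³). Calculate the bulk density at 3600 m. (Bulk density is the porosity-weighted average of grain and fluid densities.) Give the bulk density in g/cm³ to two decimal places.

2.58 g/cm³

Working in km (1 km = 1000 m; k in km⁻¹ = k in m⁻¹ × 1000):
Porosity at depth: φ = 0.67·exp(−0.581×3.6) = 0.67×0.1235 = 0.0827
Bulk density: ρ_b = (1−φ)ρ_g + φ·ρ_f = 0.9173×2.72 + 0.0827×1.05
       = 2.495 + 0.087 = 2.582 g/cm³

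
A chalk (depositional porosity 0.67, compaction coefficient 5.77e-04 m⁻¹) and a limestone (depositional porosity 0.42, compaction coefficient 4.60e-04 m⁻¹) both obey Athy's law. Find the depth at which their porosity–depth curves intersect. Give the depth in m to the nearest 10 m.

3990 m

Working in km (1 km = 1000 m; k in km⁻¹ = k in m⁻¹ × 1000):
Set φ₀ₐ e^(−kₐd) = φ₀ᵦ e^(−kᵦd) ⇒ ln(φ₀ₐ/φ₀ᵦ) = (kₐ − kᵦ)·d
d = ln(0.67/0.42) / (0.577 − 0.46) = 0.4670 / 0.117 = 3.992 km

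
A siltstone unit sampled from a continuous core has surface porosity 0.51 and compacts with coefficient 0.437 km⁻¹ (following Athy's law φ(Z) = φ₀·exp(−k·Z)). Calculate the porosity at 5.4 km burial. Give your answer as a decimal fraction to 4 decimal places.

0.0482

φ = φ₀·exp(−k·Z) = 0.51 × exp(−0.437 × 5.4) = 0.51 × exp(−2.36)
  = 0.51 × 0.0944 = 0.0482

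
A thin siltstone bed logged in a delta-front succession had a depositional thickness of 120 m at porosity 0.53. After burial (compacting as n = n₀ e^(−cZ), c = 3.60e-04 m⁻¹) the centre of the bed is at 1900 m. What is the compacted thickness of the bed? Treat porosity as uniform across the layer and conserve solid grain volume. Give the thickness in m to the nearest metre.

77 m

Working in km (1 km = 1000 m; c in km⁻¹ = c in m⁻¹ × 1000):
Porosity at 1.9 km: n = 0.53·exp(−0.36×1.9) = 0.2674
Solid-volume conservation: h(1−n) = h₀(1−n₀) ⇒ h = h₀·(1−n₀)/(1−n)
h = 0.12 × (1 − 0.53)/(1 − 0.2674) = 0.12 × 0.6416 = 0.0770 km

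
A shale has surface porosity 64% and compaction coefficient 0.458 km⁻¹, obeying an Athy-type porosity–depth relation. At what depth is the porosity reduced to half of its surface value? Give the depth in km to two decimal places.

1.51 km

phi/phi₀ = 1/2 ⇒ exp(−β·d) = 1/2 ⇒ d = ln(2) / β
d = 0.6931 / 0.458 = 1.513 km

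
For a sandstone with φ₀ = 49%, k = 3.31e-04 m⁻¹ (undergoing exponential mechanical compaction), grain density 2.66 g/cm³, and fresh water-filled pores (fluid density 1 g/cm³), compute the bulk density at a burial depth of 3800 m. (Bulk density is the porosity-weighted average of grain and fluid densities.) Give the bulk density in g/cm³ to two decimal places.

2.43 g/cm³

Working in km (1 km = 1000 m; k in km⁻¹ = k in m⁻¹ × 1000):
Porosity at depth: φ = 0.49·exp(−0.331×3.8) = 0.49×0.2843 = 0.1393
Bulk density: ρ_b = (1−φ)ρ_g + φ·ρ_f = 0.8607×2.66 + 0.1393×1
       = 2.289 + 0.139 = 2.429 g/cm³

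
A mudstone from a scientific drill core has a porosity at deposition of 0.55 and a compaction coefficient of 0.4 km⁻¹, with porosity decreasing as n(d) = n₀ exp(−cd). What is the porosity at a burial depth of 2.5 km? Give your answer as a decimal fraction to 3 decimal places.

0.202

n = n₀·exp(−c·d) = 0.55 × exp(−0.4 × 2.5) = 0.55 × exp(−1)
  = 0.55 × 0.3679 = 0.2023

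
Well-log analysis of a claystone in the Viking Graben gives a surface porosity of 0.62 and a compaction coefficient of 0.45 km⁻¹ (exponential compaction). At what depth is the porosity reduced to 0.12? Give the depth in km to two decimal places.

Invert Athy's law: z = ln(n₀/n) / k
z = ln(0.62/0.12) / 0.45 = ln(5.167) / 0.45 = 1.6422 / 0.45 = 3.649 km

3.65 km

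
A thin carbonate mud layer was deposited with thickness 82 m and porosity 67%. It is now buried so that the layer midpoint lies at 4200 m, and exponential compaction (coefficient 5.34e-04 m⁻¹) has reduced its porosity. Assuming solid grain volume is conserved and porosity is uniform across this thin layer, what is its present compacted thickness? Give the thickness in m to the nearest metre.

Working in km (1 km = 1000 m; k in km⁻¹ = k in m⁻¹ × 1000):
Porosity at 4.2 km: φ = 0.67·exp(−0.534×4.2) = 0.0711
Solid-volume conservation: h(1−φ) = h₀(1−φ₀) ⇒ h = h₀·(1−φ₀)/(1−φ)
h = 0.082 × (1 − 0.67)/(1 − 0.0711) = 0.082 × 0.3553 = 0.0291 km

29 m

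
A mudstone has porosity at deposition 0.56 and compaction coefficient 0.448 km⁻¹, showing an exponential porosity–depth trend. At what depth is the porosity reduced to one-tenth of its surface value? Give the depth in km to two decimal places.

n/n₀ = 1/10 ⇒ exp(−c·z) = 1/10 ⇒ z = ln(10) / c
z = 2.3026 / 0.448 = 5.140 km

5.14 km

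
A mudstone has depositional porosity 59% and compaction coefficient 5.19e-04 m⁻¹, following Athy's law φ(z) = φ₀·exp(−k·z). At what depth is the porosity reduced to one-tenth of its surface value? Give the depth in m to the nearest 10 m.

4440 m

Working in km (1 km = 1000 m; k in km⁻¹ = k in m⁻¹ × 1000):
φ/φ₀ = 1/10 ⇒ exp(−k·z) = 1/10 ⇒ z = ln(10) / k
z = 2.3026 / 0.519 = 4.437 km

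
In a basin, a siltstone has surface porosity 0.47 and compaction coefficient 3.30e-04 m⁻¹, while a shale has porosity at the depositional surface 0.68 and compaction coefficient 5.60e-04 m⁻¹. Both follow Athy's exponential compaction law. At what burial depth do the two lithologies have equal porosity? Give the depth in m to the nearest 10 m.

1610 m

Working in km (1 km = 1000 m; c in km⁻¹ = c in m⁻¹ × 1000):
Set n₀ₐ e^(−cₐZ) = n₀ᵦ e^(−cᵦZ) ⇒ ln(n₀ₐ/n₀ᵦ) = (cₐ − cᵦ)·Z
Z = ln(0.47/0.68) / (0.33 − 0.56) = -0.3694 / -0.23 = 1.606 km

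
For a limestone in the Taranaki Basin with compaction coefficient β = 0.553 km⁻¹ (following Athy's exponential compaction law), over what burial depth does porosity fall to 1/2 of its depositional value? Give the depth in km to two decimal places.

1.25 km

φ/φ₀ = 1/2 ⇒ exp(−β·d) = 1/2 ⇒ d = ln(2) / β
d = 0.6931 / 0.553 = 1.253 km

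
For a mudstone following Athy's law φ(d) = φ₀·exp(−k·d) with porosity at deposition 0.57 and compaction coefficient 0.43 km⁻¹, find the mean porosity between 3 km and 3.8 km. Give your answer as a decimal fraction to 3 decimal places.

⟨φ⟩ = (1/(d₂−d₁)) ∫ φ₀ e^(−kd) dd = φ₀·(e^(−k·d₁) − e^(−k·d₂)) / (k·(d₂−d₁))
e^(−0.43×3) = 0.2753; e^(−0.43×3.8) = 0.1951
⟨φ⟩ = 0.57 × (0.2753 − 0.1951) / (0.43 × 0.8) = 0.57 × 0.2329 = 0.1328

0.133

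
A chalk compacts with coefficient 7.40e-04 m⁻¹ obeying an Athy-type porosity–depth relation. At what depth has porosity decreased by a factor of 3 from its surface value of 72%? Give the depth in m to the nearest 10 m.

Working in km (1 km = 1000 m; β in km⁻¹ = β in m⁻¹ × 1000):
phi/phi₀ = 1/3 ⇒ exp(−β·z) = 1/3 ⇒ z = ln(3) / β
z = 1.0986 / 0.74 = 1.485 km

1480 m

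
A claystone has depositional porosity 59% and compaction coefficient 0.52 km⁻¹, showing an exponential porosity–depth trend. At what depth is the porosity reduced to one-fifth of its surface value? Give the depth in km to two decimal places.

3.10 km

phi/phi₀ = 1/5 ⇒ exp(−β·d) = 1/5 ⇒ d = ln(5) / β
d = 1.6094 / 0.52 = 3.095 km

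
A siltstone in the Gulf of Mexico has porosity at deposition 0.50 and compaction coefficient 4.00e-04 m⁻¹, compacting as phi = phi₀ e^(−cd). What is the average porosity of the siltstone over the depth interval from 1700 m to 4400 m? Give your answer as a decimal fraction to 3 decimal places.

0.155

Working in km (1 km = 1000 m; c in km⁻¹ = c in m⁻¹ × 1000):
⟨phi⟩ = (1/(d₂−d₁)) ∫ phi₀ e^(−cd) dd = phi₀·(e^(−c·d₁) − e^(−c·d₂)) / (c·(d₂−d₁))
e^(−0.4×1.7) = 0.5066; e^(−0.4×4.4) = 0.1720
⟨phi⟩ = 0.5 × (0.5066 − 0.1720) / (0.4 × 2.7) = 0.5 × 0.3098 = 0.1549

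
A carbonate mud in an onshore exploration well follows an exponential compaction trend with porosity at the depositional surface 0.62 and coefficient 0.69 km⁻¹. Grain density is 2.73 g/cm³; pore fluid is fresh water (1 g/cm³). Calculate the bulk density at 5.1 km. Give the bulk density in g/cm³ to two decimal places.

2.70 g/cm³

Porosity at depth: phi = 0.62·exp(−0.69×5.1) = 0.62×0.0296 = 0.0184
Bulk density: ρ_b = (1−phi)ρ_g + phi·ρ_f = 0.9816×2.73 + 0.0184×1
       = 2.680 + 0.018 = 2.698 g/cm³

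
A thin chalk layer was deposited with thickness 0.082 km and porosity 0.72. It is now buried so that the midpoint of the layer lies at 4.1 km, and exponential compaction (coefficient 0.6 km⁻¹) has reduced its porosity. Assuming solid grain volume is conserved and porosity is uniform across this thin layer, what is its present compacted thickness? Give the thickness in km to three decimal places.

Porosity at 4.1 km: n = 0.72·exp(−0.6×4.1) = 0.0615
Solid-volume conservation: h(1−n) = h₀(1−n₀) ⇒ h = h₀·(1−n₀)/(1−n)
h = 0.082 × (1 − 0.72)/(1 − 0.0615) = 0.082 × 0.2984 = 0.0245 km

0.024 km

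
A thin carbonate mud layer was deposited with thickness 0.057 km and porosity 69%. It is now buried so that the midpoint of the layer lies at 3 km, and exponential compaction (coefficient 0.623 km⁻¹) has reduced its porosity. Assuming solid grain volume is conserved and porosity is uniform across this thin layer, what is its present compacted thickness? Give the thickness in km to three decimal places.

Porosity at 3 km: φ = 0.69·exp(−0.623×3) = 0.1065
Solid-volume conservation: h(1−φ) = h₀(1−φ₀) ⇒ h = h₀·(1−φ₀)/(1−φ)
h = 0.057 × (1 − 0.69)/(1 − 0.1065) = 0.057 × 0.3469 = 0.0198 km

0.020 km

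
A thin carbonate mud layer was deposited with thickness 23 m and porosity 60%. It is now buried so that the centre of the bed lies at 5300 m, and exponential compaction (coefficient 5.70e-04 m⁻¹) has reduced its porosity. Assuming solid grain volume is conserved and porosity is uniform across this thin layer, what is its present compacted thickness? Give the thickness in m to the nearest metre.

9 m

Working in km (1 km = 1000 m; c in km⁻¹ = c in m⁻¹ × 1000):
Porosity at 5.3 km: n = 0.6·exp(−0.57×5.3) = 0.0293
Solid-volume conservation: h(1−n) = h₀(1−n₀) ⇒ h = h₀·(1−n₀)/(1−n)
h = 0.023 × (1 − 0.6)/(1 − 0.0293) = 0.023 × 0.4121 = 0.0095 km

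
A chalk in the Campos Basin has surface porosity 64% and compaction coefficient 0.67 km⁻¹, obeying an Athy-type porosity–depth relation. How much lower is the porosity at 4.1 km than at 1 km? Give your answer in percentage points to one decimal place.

phi(1) = 0.64·e^(−0.67×1) = 0.3275
phi(4.1) = 0.64·e^(−0.67×4.1) = 0.0410
Δphi = 0.3275 − 0.0410 = 0.2865

28.6 percentage points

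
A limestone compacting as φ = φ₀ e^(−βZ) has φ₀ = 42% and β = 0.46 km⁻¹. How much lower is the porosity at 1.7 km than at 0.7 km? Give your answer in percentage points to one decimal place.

11.2 percentage points

φ(0.7) = 0.42·e^(−0.46×0.7) = 0.3044
φ(1.7) = 0.42·e^(−0.46×1.7) = 0.1921
Δφ = 0.3044 − 0.1921 = 0.1122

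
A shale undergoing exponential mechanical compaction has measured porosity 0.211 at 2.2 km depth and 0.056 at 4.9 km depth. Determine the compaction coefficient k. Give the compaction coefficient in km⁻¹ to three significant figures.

0.491 km⁻¹

Athy: n(z) = n₀ e^(−kz) ⇒ n₁/n₂ = e^{k(z₂−z₁)} ⇒ k = ln(n₁/n₂)/(z₂−z₁)
k = ln(0.211/0.056) / (4.9 − 2.2) = ln(3.768) / 2.7 = 1.3265 / 2.7 = 0.4913 km⁻¹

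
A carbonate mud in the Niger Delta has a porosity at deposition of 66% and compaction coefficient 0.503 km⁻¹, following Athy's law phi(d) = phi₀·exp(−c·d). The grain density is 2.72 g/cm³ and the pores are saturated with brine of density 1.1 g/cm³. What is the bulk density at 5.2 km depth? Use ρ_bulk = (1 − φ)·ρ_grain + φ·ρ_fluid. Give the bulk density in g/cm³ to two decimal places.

2.64 g/cm³

Porosity at depth: phi = 0.66·exp(−0.503×5.2) = 0.66×0.0731 = 0.0483
Bulk density: ρ_b = (1−phi)ρ_g + phi·ρ_f = 0.9517×2.72 + 0.0483×1.1
       = 2.589 + 0.053 = 2.642 g/cm³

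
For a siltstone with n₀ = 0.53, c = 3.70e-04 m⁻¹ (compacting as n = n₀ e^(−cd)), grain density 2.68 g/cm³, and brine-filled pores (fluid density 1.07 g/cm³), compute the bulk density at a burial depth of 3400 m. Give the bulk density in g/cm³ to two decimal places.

Working in km (1 km = 1000 m; c in km⁻¹ = c in m⁻¹ × 1000):
Porosity at depth: n = 0.53·exp(−0.37×3.4) = 0.53×0.2842 = 0.1506
Bulk density: ρ_b = (1−n)ρ_g + n·ρ_f = 0.8494×2.68 + 0.1506×1.07
       = 2.276 + 0.161 = 2.437 g/cm³

2.44 g/cm³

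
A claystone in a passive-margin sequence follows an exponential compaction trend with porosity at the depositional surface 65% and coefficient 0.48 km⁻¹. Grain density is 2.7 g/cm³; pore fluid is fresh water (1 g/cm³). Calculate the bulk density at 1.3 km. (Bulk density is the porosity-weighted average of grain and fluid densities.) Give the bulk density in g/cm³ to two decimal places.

Porosity at depth: phi = 0.65·exp(−0.48×1.3) = 0.65×0.5358 = 0.3483
Bulk density: ρ_b = (1−phi)ρ_g + phi·ρ_f = 0.6517×2.7 + 0.3483×1
       = 1.760 + 0.348 = 2.108 g/cm³

2.11 g/cm³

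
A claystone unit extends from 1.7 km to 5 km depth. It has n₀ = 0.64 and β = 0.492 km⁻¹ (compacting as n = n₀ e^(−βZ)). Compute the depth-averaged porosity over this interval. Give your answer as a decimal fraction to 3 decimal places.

⟨n⟩ = (1/(Z₂−Z₁)) ∫ n₀ e^(−βZ) dZ = n₀·(e^(−β·Z₁) − e^(−β·Z₂)) / (β·(Z₂−Z₁))
e^(−0.492×1.7) = 0.4333; e^(−0.492×5) = 0.0854
⟨n⟩ = 0.64 × (0.4333 − 0.0854) / (0.492 × 3.3) = 0.64 × 0.2142 = 0.1371

0.137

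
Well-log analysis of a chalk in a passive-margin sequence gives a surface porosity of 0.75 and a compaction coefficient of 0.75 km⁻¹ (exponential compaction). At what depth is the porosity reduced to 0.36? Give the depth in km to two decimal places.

Invert Athy's law: d = ln(φ₀/φ) / c
d = ln(0.75/0.36) / 0.75 = ln(2.083) / 0.75 = 0.7340 / 0.75 = 0.979 km

0.98 km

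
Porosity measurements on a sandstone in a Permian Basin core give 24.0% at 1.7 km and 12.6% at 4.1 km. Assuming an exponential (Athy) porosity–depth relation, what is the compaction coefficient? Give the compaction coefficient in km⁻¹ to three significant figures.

Athy: phi(z) = phi₀ e^(−cz) ⇒ phi₁/phi₂ = e^{c(z₂−z₁)} ⇒ c = ln(phi₁/phi₂)/(z₂−z₁)
c = ln(0.24/0.126) / (4.1 − 1.7) = ln(1.905) / 2.4 = 0.6444 / 2.4 = 0.2685 km⁻¹

0.268 km⁻¹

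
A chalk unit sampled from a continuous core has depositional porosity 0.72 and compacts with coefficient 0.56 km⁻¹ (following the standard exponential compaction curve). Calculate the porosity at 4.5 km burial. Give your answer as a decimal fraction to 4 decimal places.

phi = phi₀·exp(−c·Z) = 0.72 × exp(−0.56 × 4.5) = 0.72 × exp(−2.52)
  = 0.72 × 0.0805 = 0.0579

0.0579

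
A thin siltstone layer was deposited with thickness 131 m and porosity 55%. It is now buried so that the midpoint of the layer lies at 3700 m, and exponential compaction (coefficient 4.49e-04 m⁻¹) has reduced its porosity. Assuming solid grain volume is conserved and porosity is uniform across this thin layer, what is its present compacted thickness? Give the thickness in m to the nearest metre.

Working in km (1 km = 1000 m; k in km⁻¹ = k in m⁻¹ × 1000):
Porosity at 3.7 km: φ = 0.55·exp(−0.449×3.7) = 0.1044
Solid-volume conservation: h(1−φ) = h₀(1−φ₀) ⇒ h = h₀·(1−φ₀)/(1−φ)
h = 0.131 × (1 − 0.55)/(1 − 0.1044) = 0.131 × 0.5025 = 0.0658 km

66 m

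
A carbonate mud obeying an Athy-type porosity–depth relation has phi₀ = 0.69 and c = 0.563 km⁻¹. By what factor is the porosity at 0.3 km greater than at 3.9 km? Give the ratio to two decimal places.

7.59

phi(Z₁)/phi(Z₂) = e^(−c·Z₁)/e^(−c·Z₂) = e^{c(Z₂−Z₁)}
= exp(0.563 × 3.6) = exp(2.027) = 7.5898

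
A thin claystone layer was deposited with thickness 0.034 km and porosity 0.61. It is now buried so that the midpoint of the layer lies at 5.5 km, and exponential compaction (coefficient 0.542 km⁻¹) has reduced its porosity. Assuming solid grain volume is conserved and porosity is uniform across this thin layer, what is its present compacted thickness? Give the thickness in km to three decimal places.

0.014 km

Porosity at 5.5 km: phi = 0.61·exp(−0.542×5.5) = 0.0310
Solid-volume conservation: h(1−phi) = h₀(1−phi₀) ⇒ h = h₀·(1−phi₀)/(1−phi)
h = 0.034 × (1 − 0.61)/(1 − 0.0310) = 0.034 × 0.4025 = 0.0137 km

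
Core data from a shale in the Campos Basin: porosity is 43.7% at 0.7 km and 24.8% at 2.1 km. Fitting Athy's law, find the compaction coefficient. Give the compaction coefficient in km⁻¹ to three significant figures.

Athy: φ(Z) = φ₀ e^(−cZ) ⇒ φ₁/φ₂ = e^{c(Z₂−Z₁)} ⇒ c = ln(φ₁/φ₂)/(Z₂−Z₁)
c = ln(0.437/0.248) / (2.1 − 0.7) = ln(1.762) / 1.4 = 0.5665 / 1.4 = 0.4046 km⁻¹

0.405 km⁻¹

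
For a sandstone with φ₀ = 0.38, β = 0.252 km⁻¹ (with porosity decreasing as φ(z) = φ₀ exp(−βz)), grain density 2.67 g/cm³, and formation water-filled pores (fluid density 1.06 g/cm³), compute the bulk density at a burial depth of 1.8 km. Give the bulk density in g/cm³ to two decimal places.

Porosity at depth: φ = 0.38·exp(−0.252×1.8) = 0.38×0.6353 = 0.2414
Bulk density: ρ_b = (1−φ)ρ_g + φ·ρ_f = 0.7586×2.67 + 0.2414×1.06
       = 2.025 + 0.256 = 2.281 g/cm³

2.28 g/cm³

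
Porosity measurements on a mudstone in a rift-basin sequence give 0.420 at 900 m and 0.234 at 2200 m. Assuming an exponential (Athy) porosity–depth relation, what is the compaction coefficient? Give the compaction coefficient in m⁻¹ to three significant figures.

Working in km (1 km = 1000 m; c in km⁻¹ = c in m⁻¹ × 1000):
Athy: phi(d) = phi₀ e^(−cd) ⇒ phi₁/phi₂ = e^{c(d₂−d₁)} ⇒ c = ln(phi₁/phi₂)/(d₂−d₁)
c = ln(0.42/0.234) / (2.2 − 0.9) = ln(1.795) / 1.3 = 0.5849 / 1.3 = 0.4499 km⁻¹

0.000450 m⁻¹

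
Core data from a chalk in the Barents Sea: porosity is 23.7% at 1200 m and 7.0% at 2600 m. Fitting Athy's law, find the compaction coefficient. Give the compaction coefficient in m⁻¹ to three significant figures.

Working in km (1 km = 1000 m; c in km⁻¹ = c in m⁻¹ × 1000):
Athy: n(z) = n₀ e^(−cz) ⇒ n₁/n₂ = e^{c(z₂−z₁)} ⇒ c = ln(n₁/n₂)/(z₂−z₁)
c = ln(0.237/0.07) / (2.6 − 1.2) = ln(3.386) / 1.4 = 1.2196 / 1.4 = 0.8711 km⁻¹

0.000871 m⁻¹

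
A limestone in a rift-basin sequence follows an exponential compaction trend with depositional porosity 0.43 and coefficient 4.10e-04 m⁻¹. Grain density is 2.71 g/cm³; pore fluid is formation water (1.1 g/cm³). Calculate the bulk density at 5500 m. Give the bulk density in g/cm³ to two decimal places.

Working in km (1 km = 1000 m; k in km⁻¹ = k in m⁻¹ × 1000):
Porosity at depth: n = 0.43·exp(−0.41×5.5) = 0.43×0.1049 = 0.0451
Bulk density: ρ_b = (1−n)ρ_g + n·ρ_f = 0.9549×2.71 + 0.0451×1.1
       = 2.588 + 0.050 = 2.637 g/cm³

2.64 g/cm³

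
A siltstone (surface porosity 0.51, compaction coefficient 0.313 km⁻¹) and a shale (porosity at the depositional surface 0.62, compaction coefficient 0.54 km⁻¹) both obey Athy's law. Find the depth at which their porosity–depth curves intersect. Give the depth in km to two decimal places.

Set phi₀ₐ e^(−βₐz) = phi₀ᵦ e^(−βᵦz) ⇒ ln(phi₀ₐ/phi₀ᵦ) = (βₐ − βᵦ)·z
z = ln(0.51/0.62) / (0.313 − 0.54) = -0.1953 / -0.227 = 0.860 km

0.86 km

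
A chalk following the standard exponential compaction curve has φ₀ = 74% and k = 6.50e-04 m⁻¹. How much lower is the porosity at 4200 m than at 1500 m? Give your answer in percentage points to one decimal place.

Working in km (1 km = 1000 m; k in km⁻¹ = k in m⁻¹ × 1000):
φ(1.5) = 0.74·e^(−0.65×1.5) = 0.2791
φ(4.2) = 0.74·e^(−0.65×4.2) = 0.0483
Δφ = 0.2791 − 0.0483 = 0.2309

23.1 percentage points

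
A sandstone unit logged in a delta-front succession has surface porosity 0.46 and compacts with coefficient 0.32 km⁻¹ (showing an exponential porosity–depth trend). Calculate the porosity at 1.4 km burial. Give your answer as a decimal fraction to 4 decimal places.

0.2939

phi = phi₀·exp(−c·z) = 0.46 × exp(−0.32 × 1.4) = 0.46 × exp(−0.448)
  = 0.46 × 0.6389 = 0.2939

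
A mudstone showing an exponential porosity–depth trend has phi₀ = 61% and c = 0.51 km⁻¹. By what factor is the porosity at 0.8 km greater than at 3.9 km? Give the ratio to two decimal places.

phi(z₁)/phi(z₂) = e^(−c·z₁)/e^(−c·z₂) = e^{c(z₂−z₁)}
= exp(0.51 × 3.1) = exp(1.581) = 4.8598

4.86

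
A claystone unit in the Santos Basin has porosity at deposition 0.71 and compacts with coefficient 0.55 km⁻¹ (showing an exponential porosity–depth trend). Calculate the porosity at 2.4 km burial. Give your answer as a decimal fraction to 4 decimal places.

0.1897

φ = φ₀·exp(−k·Z) = 0.71 × exp(−0.55 × 2.4) = 0.71 × exp(−1.32)
  = 0.71 × 0.2671 = 0.1897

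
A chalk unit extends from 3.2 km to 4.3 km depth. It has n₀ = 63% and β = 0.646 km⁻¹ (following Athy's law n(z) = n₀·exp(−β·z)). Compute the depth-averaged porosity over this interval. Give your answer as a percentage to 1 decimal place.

⟨n⟩ = (1/(z₂−z₁)) ∫ n₀ e^(−βz) dz = n₀·(e^(−β·z₁) − e^(−β·z₂)) / (β·(z₂−z₁))
e^(−0.646×3.2) = 0.1265; e^(−0.646×4.3) = 0.0622
⟨n⟩ = 0.63 × (0.1265 − 0.0622) / (0.646 × 1.1) = 0.63 × 0.0906 = 0.0571

5.7%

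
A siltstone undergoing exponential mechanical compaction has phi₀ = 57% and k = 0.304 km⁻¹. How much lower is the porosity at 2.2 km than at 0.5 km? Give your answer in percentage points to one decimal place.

19.8 percentage points

phi(0.5) = 0.57·e^(−0.304×0.5) = 0.4896
phi(2.2) = 0.57·e^(−0.304×2.2) = 0.2920
Δphi = 0.4896 − 0.2920 = 0.1976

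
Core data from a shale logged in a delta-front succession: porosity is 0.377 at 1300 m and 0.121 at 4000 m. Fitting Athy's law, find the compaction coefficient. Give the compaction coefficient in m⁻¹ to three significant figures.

0.000421 m⁻¹

Working in km (1 km = 1000 m; c in km⁻¹ = c in m⁻¹ × 1000):
Athy: phi(d) = phi₀ e^(−cd) ⇒ phi₁/phi₂ = e^{c(d₂−d₁)} ⇒ c = ln(phi₁/phi₂)/(d₂−d₁)
c = ln(0.377/0.121) / (4 − 1.3) = ln(3.116) / 2.7 = 1.1365 / 2.7 = 0.4209 km⁻¹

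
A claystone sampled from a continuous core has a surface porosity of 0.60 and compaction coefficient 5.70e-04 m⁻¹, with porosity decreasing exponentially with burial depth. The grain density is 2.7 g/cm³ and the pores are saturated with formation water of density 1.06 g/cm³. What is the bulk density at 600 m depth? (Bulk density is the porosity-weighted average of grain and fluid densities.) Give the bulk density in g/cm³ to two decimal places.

Working in km (1 km = 1000 m; k in km⁻¹ = k in m⁻¹ × 1000):
Porosity at depth: phi = 0.6·exp(−0.57×0.6) = 0.6×0.7103 = 0.4262
Bulk density: ρ_b = (1−phi)ρ_g + phi·ρ_f = 0.5738×2.7 + 0.4262×1.06
       = 1.549 + 0.452 = 2.001 g/cm³

2.00 g/cm³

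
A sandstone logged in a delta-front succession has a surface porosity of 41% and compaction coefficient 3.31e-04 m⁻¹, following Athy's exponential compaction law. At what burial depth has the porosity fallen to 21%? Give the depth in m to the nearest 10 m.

2020 m

Working in km (1 km = 1000 m; k in km⁻¹ = k in m⁻¹ × 1000):
Invert Athy's law: z = ln(φ₀/φ) / k
z = ln(0.41/0.21) / 0.331 = ln(1.952) / 0.331 = 0.6690 / 0.331 = 2.021 km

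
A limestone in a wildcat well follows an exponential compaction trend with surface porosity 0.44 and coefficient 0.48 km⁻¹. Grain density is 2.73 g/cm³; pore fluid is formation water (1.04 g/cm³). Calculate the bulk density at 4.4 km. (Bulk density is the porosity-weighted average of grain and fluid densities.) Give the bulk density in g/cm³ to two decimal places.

2.64 g/cm³

Porosity at depth: n = 0.44·exp(−0.48×4.4) = 0.44×0.1210 = 0.0532
Bulk density: ρ_b = (1−n)ρ_g + n·ρ_f = 0.9468×2.73 + 0.0532×1.04
       = 2.585 + 0.055 = 2.640 g/cm³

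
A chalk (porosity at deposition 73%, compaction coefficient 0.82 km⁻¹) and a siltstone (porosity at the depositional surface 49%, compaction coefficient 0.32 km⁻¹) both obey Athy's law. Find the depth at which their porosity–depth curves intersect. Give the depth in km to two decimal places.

Set n₀ₐ e^(−βₐz) = n₀ᵦ e^(−βᵦz) ⇒ ln(n₀ₐ/n₀ᵦ) = (βₐ − βᵦ)·z
z = ln(0.73/0.49) / (0.82 − 0.32) = 0.3986 / 0.5 = 0.797 km

0.80 km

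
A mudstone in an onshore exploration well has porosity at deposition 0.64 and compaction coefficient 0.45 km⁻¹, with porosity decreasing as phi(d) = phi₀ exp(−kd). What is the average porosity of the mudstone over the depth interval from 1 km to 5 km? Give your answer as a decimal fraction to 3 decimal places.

0.189

⟨phi⟩ = (1/(d₂−d₁)) ∫ phi₀ e^(−kd) dd = phi₀·(e^(−k·d₁) − e^(−k·d₂)) / (k·(d₂−d₁))
e^(−0.45×1) = 0.6376; e^(−0.45×5) = 0.1054
⟨phi⟩ = 0.64 × (0.6376 − 0.1054) / (0.45 × 4) = 0.64 × 0.2957 = 0.1892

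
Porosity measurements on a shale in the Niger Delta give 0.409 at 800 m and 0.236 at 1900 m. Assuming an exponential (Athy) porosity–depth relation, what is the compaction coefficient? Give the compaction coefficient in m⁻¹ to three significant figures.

0.000500 m⁻¹

Working in km (1 km = 1000 m; k in km⁻¹ = k in m⁻¹ × 1000):
Athy: phi(Z) = phi₀ e^(−kZ) ⇒ phi₁/phi₂ = e^{k(Z₂−Z₁)} ⇒ k = ln(phi₁/phi₂)/(Z₂−Z₁)
k = ln(0.409/0.236) / (1.9 − 0.8) = ln(1.733) / 1.1 = 0.5499 / 1.1 = 0.4999 km⁻¹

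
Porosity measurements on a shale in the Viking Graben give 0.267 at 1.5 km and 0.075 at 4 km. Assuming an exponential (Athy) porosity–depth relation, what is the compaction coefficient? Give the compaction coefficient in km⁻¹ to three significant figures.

0.508 km⁻¹

Athy: φ(z) = φ₀ e^(−kz) ⇒ φ₁/φ₂ = e^{k(z₂−z₁)} ⇒ k = ln(φ₁/φ₂)/(z₂−z₁)
k = ln(0.267/0.075) / (4 − 1.5) = ln(3.56) / 2.5 = 1.2698 / 2.5 = 0.5079 km⁻¹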